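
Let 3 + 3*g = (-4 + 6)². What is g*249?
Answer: 83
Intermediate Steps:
g = ⅓ (g = -1 + (-4 + 6)²/3 = -1 + (⅓)*2² = -1 + (⅓)*4 = -1 + 4/3 = ⅓ ≈ 0.33333)
g*249 = (⅓)*249 = 83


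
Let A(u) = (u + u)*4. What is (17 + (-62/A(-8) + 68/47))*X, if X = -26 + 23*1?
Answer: -87603/1504 ≈ -58.247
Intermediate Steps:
X = -3 (X = -26 + 23 = -3)
A(u) = 8*u (A(u) = (2*u)*4 = 8*u)
(17 + (-62/A(-8) + 68/47))*X = (17 + (-62/(8*(-8)) + 68/47))*(-3) = (17 + (-62/(-64) + 68*(1/47)))*(-3) = (17 + (-62*(-1/64) + 68/47))*(-3) = (17 + (31/32 + 68/47))*(-3) = (17 + 3633/1504)*(-3) = (29201/1504)*(-3) = -87603/1504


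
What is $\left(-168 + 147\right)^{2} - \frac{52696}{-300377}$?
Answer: $\frac{18931279}{42911} \approx 441.18$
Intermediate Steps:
$\left(-168 + 147\right)^{2} - \frac{52696}{-300377} = \left(-21\right)^{2} - 52696 \left(- \frac{1}{300377}\right) = 441 - - \frac{7528}{42911} = 441 + \frac{7528}{42911} = \frac{18931279}{42911}$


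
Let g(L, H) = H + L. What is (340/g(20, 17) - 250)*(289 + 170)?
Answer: -4089690/37 ≈ -1.1053e+5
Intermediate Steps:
(340/g(20, 17) - 250)*(289 + 170) = (340/(17 + 20) - 250)*(289 + 170) = (340/37 - 250)*459 = -8910/37*459 = -4089690/37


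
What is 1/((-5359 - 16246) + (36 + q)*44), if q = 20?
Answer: -1/19141 ≈ -5.2244e-5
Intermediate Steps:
1/((-5359 - 16246) + (36 + q)*44) = 1/((-5359 - 16246) + (36 + 20)*44) = 1/(-21605 + 56*44) = 1/(-21605 + 2464) = 1/(-19141) = -1/19141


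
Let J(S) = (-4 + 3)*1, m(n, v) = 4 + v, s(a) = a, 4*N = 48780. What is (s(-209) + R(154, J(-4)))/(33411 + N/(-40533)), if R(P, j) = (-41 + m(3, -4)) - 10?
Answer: -878215/112852989 ≈ -0.0077819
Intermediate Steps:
N = 12195 (N = (¼)*48780 = 12195)
J(S) = -1 (J(S) = -1*1 = -1)
R(P, j) = -51 (R(P, j) = (-41 + (4 - 4)) - 10 = (-41 + 0) - 10 = -41 - 10 = -51)
(s(-209) + R(154, J(-4)))/(33411 + N/(-40533)) = (-209 - 51)/(33411 + 12195/(-40533)) = -260/(33411 + 12195*(-1/40533)) = -260/(33411 - 4065/13511) = -260/451411956/13511 = -260*13511/451411956 = -878215/112852989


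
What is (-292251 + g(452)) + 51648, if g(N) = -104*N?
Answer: -287611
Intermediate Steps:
(-292251 + g(452)) + 51648 = (-292251 - 104*452) + 51648 = (-292251 - 47008) + 51648 = -339259 + 51648 = -287611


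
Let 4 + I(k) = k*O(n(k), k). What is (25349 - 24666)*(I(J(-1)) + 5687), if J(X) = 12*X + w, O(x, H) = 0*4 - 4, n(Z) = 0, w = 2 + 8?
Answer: 3886953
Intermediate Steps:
w = 10
O(x, H) = -4 (O(x, H) = 0 - 4 = -4)
J(X) = 10 + 12*X (J(X) = 12*X + 10 = 10 + 12*X)
I(k) = -4 - 4*k (I(k) = -4 + k*(-4) = -4 - 4*k)
(25349 - 24666)*(I(J(-1)) + 5687) = (25349 - 24666)*((-4 - 4*(10 + 12*(-1))) + 5687) = 683*((-4 - 4*(10 - 12)) + 5687) = 683*((-4 - 4*(-2)) + 5687) = 683*((-4 + 8) + 5687) = 683*(4 + 5687) = 683*5691 = 3886953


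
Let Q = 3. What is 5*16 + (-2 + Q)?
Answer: 81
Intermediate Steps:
5*16 + (-2 + Q) = 5*16 + (-2 + 3) = 80 + 1 = 81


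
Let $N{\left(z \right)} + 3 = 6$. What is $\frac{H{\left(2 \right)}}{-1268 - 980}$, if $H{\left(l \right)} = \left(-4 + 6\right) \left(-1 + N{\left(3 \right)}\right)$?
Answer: $- \frac{1}{562} \approx -0.0017794$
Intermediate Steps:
$N{\left(z \right)} = 3$ ($N{\left(z \right)} = -3 + 6 = 3$)
$H{\left(l \right)} = 4$ ($H{\left(l \right)} = \left(-4 + 6\right) \left(-1 + 3\right) = 2 \cdot 2 = 4$)
$\frac{H{\left(2 \right)}}{-1268 - 980} = \frac{4}{-1268 - 980} = \frac{4}{-2248} = 4 \left(- \frac{1}{2248}\right) = - \frac{1}{562}$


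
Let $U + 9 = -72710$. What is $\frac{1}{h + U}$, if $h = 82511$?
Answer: $\frac{1}{9792} \approx 0.00010212$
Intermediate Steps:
$U = -72719$ ($U = -9 - 72710 = -72719$)
$\frac{1}{h + U} = \frac{1}{82511 - 72719} = \frac{1}{9792}$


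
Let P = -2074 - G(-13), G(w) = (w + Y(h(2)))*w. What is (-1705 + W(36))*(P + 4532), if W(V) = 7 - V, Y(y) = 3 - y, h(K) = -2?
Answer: -4081836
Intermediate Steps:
G(w) = w*(5 + w) (G(w) = (w + (3 - 1*(-2)))*w = (w + (3 + 2))*w = (w + 5)*w = (5 + w)*w = w*(5 + w))
P = -2178 (P = -2074 - (-13)*(5 - 13) = -2074 - (-13)*(-8) = -2074 - 1*104 = -2074 - 104 = -2178)
(-1705 + W(36))*(P + 4532) = (-1705 + (7 - 1*36))*(-2178 + 4532) = (-1705 + (7 - 36))*2354 = (-1705 - 29)*2354 = -1734*2354 = -4081836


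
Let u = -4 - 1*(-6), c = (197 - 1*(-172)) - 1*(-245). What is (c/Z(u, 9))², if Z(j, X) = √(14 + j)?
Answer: 94249/4 ≈ 23562.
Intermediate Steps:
c = 614 (c = (197 + 172) + 245 = 369 + 245 = 614)
u = 2 (u = -4 + 6 = 2)
(c/Z(u, 9))² = (614/(√(14 + 2)))² = (614/(√16))² = (614/4)² = (614*(¼))² = (307/2)² = 94249/4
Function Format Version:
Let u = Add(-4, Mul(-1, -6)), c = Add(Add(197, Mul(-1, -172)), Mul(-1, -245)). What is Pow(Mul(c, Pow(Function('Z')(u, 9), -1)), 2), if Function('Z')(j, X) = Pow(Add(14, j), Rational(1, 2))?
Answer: Rational(94249, 4) ≈ 23562.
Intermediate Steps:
c = 614 (c = Add(Add(197, 172), 245) = Add(369, 245) = 614)
u = 2 (u = Add(-4, 6) = 2)
Pow(Mul(c, Pow(Function('Z')(u, 9), -1)), 2) = Pow(Mul(614, Pow(Pow(Add(14, 2), Rational(1, 2)), -1)), 2) = Pow(Mul(614, Pow(Pow(16, Rational(1, 2)), -1)), 2) = Pow(Mul(614, Pow(4, -1)), 2) = Pow(Mul(614, Rational(1, 4)), 2) = Pow(Rational(307, 2), 2) = Rational(94249, 4)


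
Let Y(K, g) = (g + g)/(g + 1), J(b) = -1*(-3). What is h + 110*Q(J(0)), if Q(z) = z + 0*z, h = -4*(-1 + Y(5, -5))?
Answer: 324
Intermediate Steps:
J(b) = 3
Y(K, g) = 2*g/(1 + g) (Y(K, g) = (2*g)/(1 + g) = 2*g/(1 + g))
h = -6 (h = -4*(-1 + 2*(-5)/(1 - 5)) = -4*(-1 + 2*(-5)/(-4)) = -4*(-1 + 2*(-5)*(-1/4)) = -4*(-1 + 5/2) = -4*3/2 = -6)
Q(z) = z (Q(z) = z + 0 = z)
h + 110*Q(J(0)) = -6 + 110*3 = -6 + 330 = 324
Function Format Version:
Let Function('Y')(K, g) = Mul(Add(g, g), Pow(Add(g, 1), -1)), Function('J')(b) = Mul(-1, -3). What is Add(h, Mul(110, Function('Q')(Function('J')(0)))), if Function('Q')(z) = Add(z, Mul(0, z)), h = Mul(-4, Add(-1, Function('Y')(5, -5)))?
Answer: 324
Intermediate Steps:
Function('J')(b) = 3
Function('Y')(K, g) = Mul(2, g, Pow(Add(1, g), -1)) (Function('Y')(K, g) = Mul(Mul(2, g), Pow(Add(1, g), -1)) = Mul(2, g, Pow(Add(1, g), -1)))
h = -6 (h = Mul(-4, Add(-1, Mul(2, -5, Pow(Add(1, -5), -1)))) = Mul(-4, Add(-1, Mul(2, -5, Pow(-4, -1)))) = Mul(-4, Add(-1, Mul(2, -5, Rational(-1, 4)))) = Mul(-4, Add(-1, Rational(5, 2))) = Mul(-4, Rational(3, 2)) = -6)
Function('Q')(z) = z (Function('Q')(z) = Add(z, 0) = z)
Add(h, Mul(110, Function('Q')(Function('J')(0)))) = Add(-6, Mul(110, 3)) = Add(-6, 330) = 324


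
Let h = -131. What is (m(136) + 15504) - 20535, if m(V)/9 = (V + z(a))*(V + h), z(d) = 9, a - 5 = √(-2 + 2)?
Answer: 1494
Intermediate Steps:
a = 5 (a = 5 + √(-2 + 2) = 5 + √0 = 5 + 0 = 5)
m(V) = 9*(-131 + V)*(9 + V) (m(V) = 9*((V + 9)*(V - 131)) = 9*((9 + V)*(-131 + V)) = 9*((-131 + V)*(9 + V)) = 9*(-131 + V)*(9 + V))
(m(136) + 15504) - 20535 = ((-10611 - 1098*136 + 9*136²) + 15504) - 20535 = ((-10611 - 149328 + 9*18496) + 15504) - 20535 = ((-10611 - 149328 + 166464) + 15504) - 20535 = (6525 + 15504) - 20535 = 22029 - 20535 = 1494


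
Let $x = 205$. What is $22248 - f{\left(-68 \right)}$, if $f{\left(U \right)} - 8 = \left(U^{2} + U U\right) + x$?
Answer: $12787$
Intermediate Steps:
$f{\left(U \right)} = 213 + 2 U^{2}$ ($f{\left(U \right)} = 8 + \left(\left(U^{2} + U U\right) + 205\right) = 8 + \left(\left(U^{2} + U^{2}\right) + 205\right) = 8 + \left(2 U^{2} + 205\right) = 8 + \left(205 + 2 U^{2}\right) = 213 + 2 U^{2}$)
$22248 - f{\left(-68 \right)} = 22248 - \left(213 + 2 \left(-68\right)^{2}\right) = 22248 - \left(213 + 2 \cdot 4624\right) = 22248 - \left(213 + 9248\right) = 22248 - 9461 = 12787$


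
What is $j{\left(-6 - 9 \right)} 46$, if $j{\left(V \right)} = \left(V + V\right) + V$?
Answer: $-2070$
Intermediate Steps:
$j{\left(V \right)} = 3 V$ ($j{\left(V \right)} = 2 V + V = 3 V$)
$j{\left(-6 - 9 \right)} 46 = 3 \left(-6 - 9\right) 46 = 3 \left(-15\right) 46 = \left(-45\right) 46 = -2070$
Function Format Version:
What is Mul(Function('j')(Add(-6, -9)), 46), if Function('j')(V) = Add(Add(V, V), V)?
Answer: -2070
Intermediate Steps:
Function('j')(V) = Mul(3, V) (Function('j')(V) = Add(Mul(2, V), V) = Mul(3, V))
Mul(Function('j')(Add(-6, -9)), 46) = Mul(Mul(3, Add(-6, -9)), 46) = Mul(Mul(3, -15), 46) = Mul(-45, 46) = -2070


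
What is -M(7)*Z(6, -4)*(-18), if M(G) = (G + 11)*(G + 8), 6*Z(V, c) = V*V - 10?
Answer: 21060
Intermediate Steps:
Z(V, c) = -5/3 + V²/6 (Z(V, c) = (V*V - 10)/6 = (V² - 10)/6 = (-10 + V²)/6 = -5/3 + V²/6)
M(G) = (8 + G)*(11 + G) (M(G) = (11 + G)*(8 + G) = (8 + G)*(11 + G))
-M(7)*Z(6, -4)*(-18) = -(88 + 7² + 19*7)*(-5/3 + (⅙)*6²)*(-18) = -(88 + 49 + 133)*(-5/3 + (⅙)*36)*(-18) = -270*(-5/3 + 6)*(-18) = -270*(13/3)*(-18) = -1170*(-18) = -1*(-21060) = 21060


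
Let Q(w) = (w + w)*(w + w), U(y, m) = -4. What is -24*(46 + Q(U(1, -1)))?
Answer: -2640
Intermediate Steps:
Q(w) = 4*w² (Q(w) = (2*w)*(2*w) = 4*w²)
-24*(46 + Q(U(1, -1))) = -24*(46 + 4*(-4)²) = -24*(46 + 4*16) = -24*(46 + 64) = -24*110 = -2640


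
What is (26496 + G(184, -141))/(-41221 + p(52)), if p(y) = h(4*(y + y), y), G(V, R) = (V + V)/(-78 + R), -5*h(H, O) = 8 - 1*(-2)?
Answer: -5802256/9027837 ≈ -0.64271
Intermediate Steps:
h(H, O) = -2 (h(H, O) = -(8 - 1*(-2))/5 = -(8 + 2)/5 = -1/5*10 = -2)
G(V, R) = 2*V/(-78 + R) (G(V, R) = (2*V)/(-78 + R) = 2*V/(-78 + R))
p(y) = -2
(26496 + G(184, -141))/(-41221 + p(52)) = (26496 + 2*184/(-78 - 141))/(-41221 - 2) = (26496 + 2*184/(-219))/(-41223) = (26496 + 2*184*(-1/219))*(-1/41223) = (26496 - 368/219)*(-1/41223) = (5802256/219)*(-1/41223) = -5802256/9027837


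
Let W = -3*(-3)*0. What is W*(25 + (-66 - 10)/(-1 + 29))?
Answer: 0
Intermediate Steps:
W = 0 (W = 9*0 = 0)
W*(25 + (-66 - 10)/(-1 + 29)) = 0*(25 + (-66 - 10)/(-1 + 29)) = 0*(25 - 76/28) = 0*(25 - 76*1/28) = 0*(25 - 19/7) = 0*(156/7) = 0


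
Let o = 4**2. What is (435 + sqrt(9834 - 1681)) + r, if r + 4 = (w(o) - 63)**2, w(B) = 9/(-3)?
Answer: 4787 + sqrt(8153) ≈ 4877.3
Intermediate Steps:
o = 16
w(B) = -3 (w(B) = 9*(-1/3) = -3)
r = 4352 (r = -4 + (-3 - 63)**2 = -4 + (-66)**2 = -4 + 4356 = 4352)
(435 + sqrt(9834 - 1681)) + r = (435 + sqrt(9834 - 1681)) + 4352 = (435 + sqrt(8153)) + 4352 = 4787 + sqrt(8153)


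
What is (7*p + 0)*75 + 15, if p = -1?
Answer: -510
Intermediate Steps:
(7*p + 0)*75 + 15 = (7*(-1) + 0)*75 + 15 = (-7 + 0)*75 + 15 = -7*75 + 15 = -525 + 15 = -510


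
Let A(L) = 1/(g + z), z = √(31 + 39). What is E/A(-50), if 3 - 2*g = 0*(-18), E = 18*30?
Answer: 810 + 540*√70 ≈ 5328.0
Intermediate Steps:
E = 540
g = 3/2 (g = 3/2 - 0*(-18) = 3/2 - ½*0 = 3/2 + 0 = 3/2 ≈ 1.5000)
z = √70 ≈ 8.3666
A(L) = 1/(3/2 + √70)
E/A(-50) = 540/(-6/271 + 4*√70/271)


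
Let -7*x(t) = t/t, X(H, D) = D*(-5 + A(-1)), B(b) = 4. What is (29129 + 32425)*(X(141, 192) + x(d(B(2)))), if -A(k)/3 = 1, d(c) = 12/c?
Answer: -661890162/7 ≈ -9.4556e+7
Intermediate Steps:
A(k) = -3 (A(k) = -3*1 = -3)
X(H, D) = -8*D (X(H, D) = D*(-5 - 3) = D*(-8) = -8*D)
x(t) = -1/7 (x(t) = -t/(7*t) = -1/7*1 = -1/7)
(29129 + 32425)*(X(141, 192) + x(d(B(2)))) = (29129 + 32425)*(-8*192 - 1/7) = 61554*(-1536 - 1/7) = 61554*(-10753/7) = -661890162/7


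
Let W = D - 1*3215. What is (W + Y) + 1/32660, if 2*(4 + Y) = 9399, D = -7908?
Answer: -209922149/32660 ≈ -6427.5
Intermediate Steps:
Y = 9391/2 (Y = -4 + (1/2)*9399 = -4 + 9399/2 = 9391/2 ≈ 4695.5)
W = -11123 (W = -7908 - 1*3215 = -7908 - 3215 = -11123)
(W + Y) + 1/32660 = (-11123 + 9391/2) + 1/32660 = -12855/2 + 1/32660 = -209922149/32660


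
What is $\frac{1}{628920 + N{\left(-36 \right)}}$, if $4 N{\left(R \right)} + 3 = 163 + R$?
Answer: $\frac{1}{628951} \approx 1.5899 \cdot 10^{-6}$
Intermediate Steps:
$N{\left(R \right)} = 40 + \frac{R}{4}$ ($N{\left(R \right)} = - \frac{3}{4} + \frac{163 + R}{4} = - \frac{3}{4} + \left(\frac{163}{4} + \frac{R}{4}\right) = 40 + \frac{R}{4}$)
$\frac{1}{628920 + N{\left(-36 \right)}} = \frac{1}{628920 + \left(40 + \frac{1}{4} \left(-36\right)\right)} = \frac{1}{628920 + \left(40 - 9\right)} = \frac{1}{628920 + 31} = \frac{1}{628951}$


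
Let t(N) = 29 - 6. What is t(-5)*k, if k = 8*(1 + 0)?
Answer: 184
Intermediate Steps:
k = 8 (k = 8*1 = 8)
t(N) = 23
t(-5)*k = 23*8 = 184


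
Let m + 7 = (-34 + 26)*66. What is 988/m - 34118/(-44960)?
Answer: -523347/481072 ≈ -1.0879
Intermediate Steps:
m = -535 (m = -7 + (-34 + 26)*66 = -7 - 8*66 = -7 - 528 = -535)
988/m - 34118/(-44960) = 988/(-535) - 34118/(-44960) = 988*(-1/535) - 34118*(-1/44960) = -988/535 + 17059/22480 = -523347/481072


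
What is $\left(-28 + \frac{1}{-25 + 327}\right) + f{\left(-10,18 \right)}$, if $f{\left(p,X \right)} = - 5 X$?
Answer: $- \frac{35635}{302} \approx -118.0$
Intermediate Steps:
$\left(-28 + \frac{1}{-25 + 327}\right) + f{\left(-10,18 \right)} = \left(-28 + \frac{1}{-25 + 327}\right) - 90 = \left(-28 + \frac{1}{302}\right) - 90 = - \frac{8455}{302} - 90 = - \frac{35635}{302}$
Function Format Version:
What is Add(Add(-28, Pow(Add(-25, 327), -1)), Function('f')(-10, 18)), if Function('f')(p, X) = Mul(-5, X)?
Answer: Rational(-35635, 302) ≈ -118.00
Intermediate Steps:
Add(Add(-28, Pow(Add(-25, 327), -1)), Function('f')(-10, 18)) = Add(Add(-28, Pow(Add(-25, 327), -1)), Mul(-5, 18)) = Add(Add(-28, Pow(302, -1)), -90) = Add(Add(-28, Rational(1, 302)), -90) = Add(Rational(-8455, 302), -90) = Rational(-35635, 302)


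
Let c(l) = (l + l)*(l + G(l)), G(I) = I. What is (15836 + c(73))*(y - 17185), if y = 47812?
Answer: 1137854304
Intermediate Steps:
c(l) = 4*l² (c(l) = (l + l)*(l + l) = (2*l)*(2*l) = 4*l²)
(15836 + c(73))*(y - 17185) = (15836 + 4*73²)*(47812 - 17185) = (15836 + 4*5329)*30627 = (15836 + 21316)*30627 = 37152*30627 = 1137854304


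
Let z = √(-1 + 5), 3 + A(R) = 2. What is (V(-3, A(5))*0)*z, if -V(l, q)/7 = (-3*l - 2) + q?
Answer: 0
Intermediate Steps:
A(R) = -1 (A(R) = -3 + 2 = -1)
V(l, q) = 14 - 7*q + 21*l (V(l, q) = -7*((-3*l - 2) + q) = -7*((-2 - 3*l) + q) = -7*(-2 + q - 3*l) = 14 - 7*q + 21*l)
z = 2 (z = √4 = 2)
(V(-3, A(5))*0)*z = ((14 - 7*(-1) + 21*(-3))*0)*2 = ((14 + 7 - 63)*0)*2 = -42*0*2 = 0*2 = 0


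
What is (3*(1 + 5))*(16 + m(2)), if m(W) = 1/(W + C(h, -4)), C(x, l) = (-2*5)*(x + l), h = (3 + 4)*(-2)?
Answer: 26217/91 ≈ 288.10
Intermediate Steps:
h = -14 (h = 7*(-2) = -14)
C(x, l) = -10*l - 10*x (C(x, l) = -10*(l + x) = -10*l - 10*x)
m(W) = 1/(180 + W) (m(W) = 1/(W + (-10*(-4) - 10*(-14))) = 1/(W + (40 + 140)) = 1/(W + 180) = 1/(180 + W))
(3*(1 + 5))*(16 + m(2)) = (3*(1 + 5))*(16 + 1/(180 + 2)) = (3*6)*(16 + 1/182) = 18*(16 + 1/182) = 18*(2913/182) = 26217/91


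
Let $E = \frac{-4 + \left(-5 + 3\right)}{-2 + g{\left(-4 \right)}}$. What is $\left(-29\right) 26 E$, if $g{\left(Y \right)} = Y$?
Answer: $-754$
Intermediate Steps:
$E = 1$ ($E = \frac{-4 + \left(-5 + 3\right)}{-2 - 4} = \frac{-4 - 2}{-6} = \left(- \frac{1}{6}\right) \left(-6\right) = 1$)
$\left(-29\right) 26 E = \left(-29\right) 26 \cdot 1 = \left(-754\right) 1 = -754$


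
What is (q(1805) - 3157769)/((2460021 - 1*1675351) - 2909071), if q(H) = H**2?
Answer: -100256/2124401 ≈ -0.047193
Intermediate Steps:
(q(1805) - 3157769)/((2460021 - 1*1675351) - 2909071) = (1805**2 - 3157769)/((2460021 - 1*1675351) - 2909071) = (3258025 - 3157769)/((2460021 - 1675351) - 2909071) = 100256/(784670 - 2909071) = 100256/(-2124401) = 100256*(-1/2124401) = -100256/2124401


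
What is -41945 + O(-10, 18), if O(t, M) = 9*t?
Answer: -42035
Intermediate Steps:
-41945 + O(-10, 18) = -41945 + 9*(-10) = -41945 - 90 = -42035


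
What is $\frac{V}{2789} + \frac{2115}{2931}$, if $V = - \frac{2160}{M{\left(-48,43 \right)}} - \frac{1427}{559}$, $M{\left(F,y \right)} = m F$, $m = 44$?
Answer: $\frac{48324994579}{67020484388} \approx 0.72105$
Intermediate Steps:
$M{\left(F,y \right)} = 44 F$
$V = - \frac{37633}{24596}$ ($V = - \frac{2160}{44 \left(-48\right)} - \frac{1427}{559} = - \frac{2160}{-2112} - \frac{1427}{559} = \left(-2160\right) \left(- \frac{1}{2112}\right) - \frac{1427}{559} = \frac{45}{44} - \frac{1427}{559} = - \frac{37633}{24596} \approx -1.53$)
$\frac{V}{2789} + \frac{2115}{2931} = - \frac{37633}{24596 \cdot 2789} + \frac{2115}{2931} = \left(- \frac{37633}{24596}\right) \frac{1}{2789} + 2115 \cdot \frac{1}{2931} = - \frac{37633}{68598244} + \frac{705}{977} = \frac{48324994579}{67020484388}$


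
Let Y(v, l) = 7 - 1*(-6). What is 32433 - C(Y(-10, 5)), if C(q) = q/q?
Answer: 32432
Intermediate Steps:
Y(v, l) = 13 (Y(v, l) = 7 + 6 = 13)
C(q) = 1
32433 - C(Y(-10, 5)) = 32433 - 1*1 = 32433 - 1 = 32432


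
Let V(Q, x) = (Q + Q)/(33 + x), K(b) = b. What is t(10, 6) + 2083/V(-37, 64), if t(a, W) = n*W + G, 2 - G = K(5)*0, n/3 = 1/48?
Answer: -807501/296 ≈ -2728.0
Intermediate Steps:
V(Q, x) = 2*Q/(33 + x) (V(Q, x) = (2*Q)/(33 + x) = 2*Q/(33 + x))
n = 1/16 (n = 3/48 = 3*(1/48) = 1/16 ≈ 0.062500)
G = 2 (G = 2 - 5*0 = 2 - 1*0 = 2 + 0 = 2)
t(a, W) = 2 + W/16 (t(a, W) = W/16 + 2 = 2 + W/16)
t(10, 6) + 2083/V(-37, 64) = (2 + (1/16)*6) + 2083/((2*(-37)/(33 + 64))) = (2 + 3/8) + 2083/((2*(-37)/97)) = 19/8 + 2083/((2*(-37)*(1/97))) = 19/8 + 2083/(-74/97) = 19/8 + 2083*(-97/74) = 19/8 - 202051/74 = -807501/296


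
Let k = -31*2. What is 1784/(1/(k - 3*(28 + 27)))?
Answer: -404968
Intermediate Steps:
k = -62
1784/(1/(k - 3*(28 + 27))) = 1784/(1/(-62 - 3*(28 + 27))) = 1784/(1/(-62 - 3*55)) = 1784/(1/(-62 - 165)) = 1784/(1/(-227)) = 1784/(-1/227) = 1784*(-227) = -404968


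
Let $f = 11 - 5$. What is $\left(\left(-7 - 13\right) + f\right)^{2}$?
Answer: $196$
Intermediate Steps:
$f = 6$ ($f = 11 - 5 = 6$)
$\left(\left(-7 - 13\right) + f\right)^{2} = \left(\left(-7 - 13\right) + 6\right)^{2} = \left(-20 + 6\right)^{2} = \left(-14\right)^{2} = 196$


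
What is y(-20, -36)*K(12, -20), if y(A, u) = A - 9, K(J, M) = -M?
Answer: -580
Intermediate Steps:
y(A, u) = -9 + A
y(-20, -36)*K(12, -20) = (-9 - 20)*(-1*(-20)) = -29*20 = -580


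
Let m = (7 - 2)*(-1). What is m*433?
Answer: -2165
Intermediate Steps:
m = -5 (m = 5*(-1) = -5)
m*433 = -5*433 = -2165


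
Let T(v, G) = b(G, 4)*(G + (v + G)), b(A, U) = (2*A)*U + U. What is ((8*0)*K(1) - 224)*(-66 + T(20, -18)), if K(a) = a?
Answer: -486976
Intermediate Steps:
b(A, U) = U + 2*A*U (b(A, U) = 2*A*U + U = U + 2*A*U)
T(v, G) = (4 + 8*G)*(v + 2*G) (T(v, G) = (4*(1 + 2*G))*(G + (v + G)) = (4 + 8*G)*(G + (G + v)) = (4 + 8*G)*(v + 2*G))
((8*0)*K(1) - 224)*(-66 + T(20, -18)) = ((8*0)*1 - 224)*(-66 + 4*(1 + 2*(-18))*(20 + 2*(-18))) = (0*1 - 224)*(-66 + 4*(1 - 36)*(20 - 36)) = (0 - 224)*(-66 + 4*(-35)*(-16)) = -224*(-66 + 2240) = -224*2174 = -486976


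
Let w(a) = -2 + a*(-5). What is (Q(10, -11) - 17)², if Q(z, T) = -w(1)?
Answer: 100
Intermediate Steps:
w(a) = -2 - 5*a
Q(z, T) = 7 (Q(z, T) = -(-2 - 5*1) = -(-2 - 5) = -1*(-7) = 7)
(Q(10, -11) - 17)² = (7 - 17)² = (-10)² = 100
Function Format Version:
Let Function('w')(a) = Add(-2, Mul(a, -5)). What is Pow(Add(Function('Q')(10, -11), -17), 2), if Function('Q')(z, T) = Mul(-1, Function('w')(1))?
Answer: 100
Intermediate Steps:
Function('w')(a) = Add(-2, Mul(-5, a))
Function('Q')(z, T) = 7 (Function('Q')(z, T) = Mul(-1, Add(-2, Mul(-5, 1))) = Mul(-1, Add(-2, -5)) = Mul(-1, -7) = 7)
Pow(Add(Function('Q')(10, -11), -17), 2) = Pow(Add(7, -17), 2) = Pow(-10, 2) = 100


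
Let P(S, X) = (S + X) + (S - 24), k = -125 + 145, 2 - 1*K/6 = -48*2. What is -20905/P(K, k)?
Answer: -20905/1172 ≈ -17.837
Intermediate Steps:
K = 588 (K = 12 - (-288)*2 = 12 - 6*(-96) = 12 + 576 = 588)
k = 20
P(S, X) = -24 + X + 2*S (P(S, X) = (S + X) + (-24 + S) = -24 + X + 2*S)
-20905/P(K, k) = -20905/(-24 + 20 + 2*588) = -20905/(-24 + 20 + 1176) = -20905/1172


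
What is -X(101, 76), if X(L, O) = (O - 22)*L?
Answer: -5454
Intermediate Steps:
X(L, O) = L*(-22 + O) (X(L, O) = (-22 + O)*L = L*(-22 + O))
-X(101, 76) = -101*(-22 + 76) = -101*54 = -1*5454 = -5454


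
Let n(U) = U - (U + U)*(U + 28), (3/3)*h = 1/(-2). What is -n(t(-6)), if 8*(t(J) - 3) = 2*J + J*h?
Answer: 3525/32 ≈ 110.16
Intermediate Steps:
h = -½ (h = 1/(-2) = 1*(-½) = -½ ≈ -0.50000)
t(J) = 3 + 3*J/16 (t(J) = 3 + (2*J + J*(-½))/8 = 3 + (2*J - J/2)/8 = 3 + (3*J/2)/8 = 3 + 3*J/16)
n(U) = U - 2*U*(28 + U)
-n(t(-6)) = -(-1)*(3 + (3/16)*(-6))*(55 + 2*(3 + (3/16)*(-6))) = -(-1)*(3 - 9/8)*(55 + 2*(3 - 9/8)) = -(-1)*15*(55 + 2*(15/8))/8 = -(-1)*15*(55 + 15/4)/8 = -(-1)*15*235/(8*4) = -1*(-3525/32) = 3525/32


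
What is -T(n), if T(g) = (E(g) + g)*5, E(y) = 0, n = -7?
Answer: 35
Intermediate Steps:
T(g) = 5*g (T(g) = (0 + g)*5 = g*5 = 5*g)
-T(n) = -5*(-7) = -1*(-35) = 35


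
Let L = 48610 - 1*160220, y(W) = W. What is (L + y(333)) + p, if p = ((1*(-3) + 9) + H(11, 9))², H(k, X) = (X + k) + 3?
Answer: -110436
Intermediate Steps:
H(k, X) = 3 + X + k
L = -111610 (L = 48610 - 160220 = -111610)
p = 841 (p = ((1*(-3) + 9) + (3 + 9 + 11))² = ((-3 + 9) + 23)² = (6 + 23)² = 29² = 841)
(L + y(333)) + p = (-111610 + 333) + 841 = -111277 + 841 = -110436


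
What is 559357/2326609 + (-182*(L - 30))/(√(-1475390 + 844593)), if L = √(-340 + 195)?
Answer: 559357/2326609 - 182*√91465565/630797 - 5460*I*√630797/630797 ≈ -2.519 - 6.8746*I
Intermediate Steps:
L = I*√145 (L = √(-145) = I*√145 ≈ 12.042*I)
559357/2326609 + (-182*(L - 30))/(√(-1475390 + 844593)) = 559357/2326609 + (-182*(I*√145 - 30))/(√(-1475390 + 844593)) = 559357*(1/2326609) + (-182*(-30 + I*√145))/(√(-630797)) = 559357/2326609 + (5460 - 182*I*√145)/((I*√630797)) = 559357/2326609 + (5460 - 182*I*√145)*(-I*√630797/630797) = 559357/2326609 - I*√630797*(5460 - 182*I*√145)/630797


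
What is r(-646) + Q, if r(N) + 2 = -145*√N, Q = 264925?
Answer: 264923 - 145*I*√646 ≈ 2.6492e+5 - 3685.4*I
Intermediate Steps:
r(N) = -2 - 145*√N
r(-646) + Q = (-2 - 145*I*√646) + 264925 = 264923 - 145*I*√646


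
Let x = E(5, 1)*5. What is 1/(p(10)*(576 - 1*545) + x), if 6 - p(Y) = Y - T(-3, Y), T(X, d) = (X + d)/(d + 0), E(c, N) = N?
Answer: -10/973 ≈ -0.010277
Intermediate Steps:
T(X, d) = (X + d)/d
x = 5 (x = 1*5 = 5)
p(Y) = 6 - Y + (-3 + Y)/Y (p(Y) = 6 - (Y - (-3 + Y)/Y) = 6 + (-Y + (-3 + Y)/Y) = 6 - Y + (-3 + Y)/Y)
1/(p(10)*(576 - 1*545) + x) = 1/((7 - 1*10 - 3/10)*(576 - 1*545) + 5) = 1/((7 - 10 - 3*1/10)*(576 - 545) + 5) = 1/((7 - 10 - 3/10)*31 + 5) = 1/(-33/10*31 + 5) = 1/(-1023/10 + 5) = 1/(-973/10) = -10/973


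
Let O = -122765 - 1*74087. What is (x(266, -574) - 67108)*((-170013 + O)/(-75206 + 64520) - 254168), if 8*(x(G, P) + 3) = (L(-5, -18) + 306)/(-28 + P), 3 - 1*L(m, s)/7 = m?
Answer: 146287359253432209/8577296 ≈ 1.7055e+10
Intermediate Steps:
O = -196852 (O = -122765 - 74087 = -196852)
L(m, s) = 21 - 7*m
x(G, P) = -3 + 181/(4*(-28 + P)) (x(G, P) = -3 + (((21 - 7*(-5)) + 306)/(-28 + P))/8 = -3 + (((21 + 35) + 306)/(-28 + P))/8 = -3 + ((56 + 306)/(-28 + P))/8 = -3 + (362/(-28 + P))/8 = -3 + 181/(4*(-28 + P)))
(x(266, -574) - 67108)*((-170013 + O)/(-75206 + 64520) - 254168) = ((517 - 12*(-574))/(4*(-28 - 574)) - 67108)*((-170013 - 196852)/(-75206 + 64520) - 254168) = ((¼)*(517 + 6888)/(-602) - 67108)*(-366865/(-10686) - 254168) = ((¼)*(-1/602)*7405 - 67108)*(-366865*(-1/10686) - 254168) = (-7405/2408 - 67108)*(366865/10686 - 254168) = -161603469/2408*(-2715672383/10686) = 146287359253432209/8577296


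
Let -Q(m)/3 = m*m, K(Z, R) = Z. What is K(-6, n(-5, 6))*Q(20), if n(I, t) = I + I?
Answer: 7200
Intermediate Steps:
n(I, t) = 2*I
Q(m) = -3*m² (Q(m) = -3*m*m = -3*m²)
K(-6, n(-5, 6))*Q(20) = -(-18)*20² = -(-18)*400 = -6*(-1200) = 7200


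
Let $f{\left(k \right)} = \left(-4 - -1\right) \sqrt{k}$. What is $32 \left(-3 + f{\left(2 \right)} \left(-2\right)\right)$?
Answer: $-96 + 192 \sqrt{2} \approx 175.53$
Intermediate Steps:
$f{\left(k \right)} = - 3 \sqrt{k}$ ($f{\left(k \right)} = \left(-4 + 1\right) \sqrt{k} = - 3 \sqrt{k}$)
$32 \left(-3 + f{\left(2 \right)} \left(-2\right)\right) = 32 \left(-3 + - 3 \sqrt{2} \left(-2\right)\right) = 32 \left(-3 + 6 \sqrt{2}\right) = -96 + 192 \sqrt{2}$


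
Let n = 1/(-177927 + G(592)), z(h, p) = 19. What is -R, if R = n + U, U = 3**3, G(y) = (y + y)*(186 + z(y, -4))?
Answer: -1749412/64793 ≈ -27.000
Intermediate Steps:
G(y) = 410*y (G(y) = (y + y)*(186 + 19) = (2*y)*205 = 410*y)
U = 27
n = 1/64793 (n = 1/(-177927 + 410*592) = 1/(-177927 + 242720) = 1/64793 ≈ 1.5434e-5)
R = 1749412/64793 (R = 1/64793 + 27 = 1749412/64793 ≈ 27.000)
-R = -1*1749412/64793 = -1749412/64793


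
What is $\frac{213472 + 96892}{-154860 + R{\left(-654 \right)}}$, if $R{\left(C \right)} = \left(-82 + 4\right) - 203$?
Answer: $- \frac{310364}{155141} \approx -2.0005$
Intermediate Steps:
$R{\left(C \right)} = -281$ ($R{\left(C \right)} = -78 - 203 = -281$)
$\frac{213472 + 96892}{-154860 + R{\left(-654 \right)}} = \frac{213472 + 96892}{-154860 - 281} = \frac{310364}{-155141} = 310364 \left(- \frac{1}{155141}\right) = - \frac{310364}{155141}$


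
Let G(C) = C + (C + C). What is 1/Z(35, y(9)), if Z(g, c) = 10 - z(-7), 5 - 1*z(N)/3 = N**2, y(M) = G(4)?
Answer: 1/142 ≈ 0.0070423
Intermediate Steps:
G(C) = 3*C (G(C) = C + 2*C = 3*C)
y(M) = 12 (y(M) = 3*4 = 12)
z(N) = 15 - 3*N**2
Z(g, c) = 142 (Z(g, c) = 10 - (15 - 3*(-7)**2) = 10 - (15 - 3*49) = 10 - (15 - 147) = 10 - 1*(-132) = 10 + 132 = 142)
1/Z(35, y(9)) = 1/142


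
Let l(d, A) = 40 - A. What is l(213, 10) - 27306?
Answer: -27276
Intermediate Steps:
l(213, 10) - 27306 = (40 - 1*10) - 27306 = (40 - 10) - 27306 = 30 - 27306 = -27276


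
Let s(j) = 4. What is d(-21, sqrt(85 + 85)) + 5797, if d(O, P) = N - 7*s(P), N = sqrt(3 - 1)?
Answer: 5769 + sqrt(2) ≈ 5770.4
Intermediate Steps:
N = sqrt(2) ≈ 1.4142
d(O, P) = -28 + sqrt(2) (d(O, P) = sqrt(2) - 7*4 = sqrt(2) - 28 = -28 + sqrt(2))
d(-21, sqrt(85 + 85)) + 5797 = (-28 + sqrt(2)) + 5797 = 5769 + sqrt(2)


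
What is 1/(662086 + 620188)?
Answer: 1/1282274 ≈ 7.7986e-7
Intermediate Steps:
1/(662086 + 620188) = 1/1282274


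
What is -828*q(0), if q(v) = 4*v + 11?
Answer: -9108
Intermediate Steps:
q(v) = 11 + 4*v
-828*q(0) = -828*(11 + 4*0) = -828*(11 + 0) = -828*11 = -9108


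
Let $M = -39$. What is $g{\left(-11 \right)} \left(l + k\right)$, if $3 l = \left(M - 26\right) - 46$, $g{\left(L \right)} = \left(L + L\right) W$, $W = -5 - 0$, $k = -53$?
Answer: $-9900$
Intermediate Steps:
$W = -5$ ($W = -5 + 0 = -5$)
$g{\left(L \right)} = - 10 L$ ($g{\left(L \right)} = \left(L + L\right) \left(-5\right) = 2 L \left(-5\right) = - 10 L$)
$l = -37$ ($l = \frac{\left(-39 - 26\right) - 46}{3} = \frac{-65 - 46}{3} = \frac{1}{3} \left(-111\right) = -37$)
$g{\left(-11 \right)} \left(l + k\right) = \left(-10\right) \left(-11\right) \left(-37 - 53\right) = 110 \left(-90\right) = -9900$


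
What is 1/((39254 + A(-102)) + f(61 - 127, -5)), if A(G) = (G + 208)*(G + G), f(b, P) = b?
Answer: 1/17564 ≈ 5.6935e-5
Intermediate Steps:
A(G) = 2*G*(208 + G) (A(G) = (208 + G)*(2*G) = 2*G*(208 + G))
1/((39254 + A(-102)) + f(61 - 127, -5)) = 1/((39254 + 2*(-102)*(208 - 102)) + (61 - 127)) = 1/((39254 + 2*(-102)*106) - 66) = 1/((39254 - 21624) - 66) = 1/(17630 - 66) = 1/17564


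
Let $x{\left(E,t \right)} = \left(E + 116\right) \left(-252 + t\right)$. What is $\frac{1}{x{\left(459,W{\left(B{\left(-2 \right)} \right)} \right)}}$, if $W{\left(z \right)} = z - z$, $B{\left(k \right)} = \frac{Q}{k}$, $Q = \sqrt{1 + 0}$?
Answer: $- \frac{1}{144900} \approx -6.9013 \cdot 10^{-6}$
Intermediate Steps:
$Q = 1$ ($Q = \sqrt{1} = 1$)
$B{\left(k \right)} = \frac{1}{k}$ ($B{\left(k \right)} = 1 \frac{1}{k} = \frac{1}{k}$)
$W{\left(z \right)} = 0$
$x{\left(E,t \right)} = \left(-252 + t\right) \left(116 + E\right)$ ($x{\left(E,t \right)} = \left(116 + E\right) \left(-252 + t\right) = \left(-252 + t\right) \left(116 + E\right)$)
$\frac{1}{x{\left(459,W{\left(B{\left(-2 \right)} \right)} \right)}} = \frac{1}{-29232 - 115668 + 116 \cdot 0 + 459 \cdot 0} = \frac{1}{-29232 - 115668 + 0 + 0} = \frac{1}{-144900} = - \frac{1}{144900}$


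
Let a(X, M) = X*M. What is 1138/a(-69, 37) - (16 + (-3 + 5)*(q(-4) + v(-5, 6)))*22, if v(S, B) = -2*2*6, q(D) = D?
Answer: 2245502/2553 ≈ 879.55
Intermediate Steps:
v(S, B) = -24 (v(S, B) = -4*6 = -24)
a(X, M) = M*X
1138/a(-69, 37) - (16 + (-3 + 5)*(q(-4) + v(-5, 6)))*22 = 1138/((37*(-69))) - (16 + (-3 + 5)*(-4 - 24))*22 = 1138/(-2553) - (16 + 2*(-28))*22 = 1138*(-1/2553) - (16 - 56)*22 = -1138/2553 - (-40)*22 = -1138/2553 - 1*(-880) = -1138/2553 + 880 = 2245502/2553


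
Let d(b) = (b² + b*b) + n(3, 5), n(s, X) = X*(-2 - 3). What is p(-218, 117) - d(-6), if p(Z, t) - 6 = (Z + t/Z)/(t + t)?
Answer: -2139133/51012 ≈ -41.934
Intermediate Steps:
n(s, X) = -5*X (n(s, X) = X*(-5) = -5*X)
p(Z, t) = 6 + (Z + t/Z)/(2*t) (p(Z, t) = 6 + (Z + t/Z)/(t + t) = 6 + (Z + t/Z)/((2*t)) = 6 + (Z + t/Z)*(1/(2*t)) = 6 + (Z + t/Z)/(2*t))
d(b) = -25 + 2*b² (d(b) = (b² + b*b) - 5*5 = (b² + b²) - 25 = 2*b² - 25 = -25 + 2*b²)
p(-218, 117) - d(-6) = (6 + (½)/(-218) + (½)*(-218)/117) - (-25 + 2*(-6)²) = (6 + (½)*(-1/218) + (½)*(-218)*(1/117)) - (-25 + 2*36) = (6 - 1/436 - 109/117) - (-25 + 72) = 258431/51012 - 1*47 = 258431/51012 - 47 = -2139133/51012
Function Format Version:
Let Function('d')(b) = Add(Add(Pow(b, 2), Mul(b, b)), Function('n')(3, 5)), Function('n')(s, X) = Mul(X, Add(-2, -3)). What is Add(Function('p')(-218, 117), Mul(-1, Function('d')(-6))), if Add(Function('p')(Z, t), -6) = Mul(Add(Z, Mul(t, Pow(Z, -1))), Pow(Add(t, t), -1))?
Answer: Rational(-2139133, 51012) ≈ -41.934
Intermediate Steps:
Function('n')(s, X) = Mul(-5, X) (Function('n')(s, X) = Mul(X, -5) = Mul(-5, X))
Function('p')(Z, t) = Add(6, Mul(Rational(1, 2), Pow(t, -1), Add(Z, Mul(t, Pow(Z, -1))))) (Function('p')(Z, t) = Add(6, Mul(Add(Z, Mul(t, Pow(Z, -1))), Pow(Add(t, t), -1))) = Add(6, Mul(Add(Z, Mul(t, Pow(Z, -1))), Pow(Mul(2, t), -1))) = Add(6, Mul(Add(Z, Mul(t, Pow(Z, -1))), Mul(Rational(1, 2), Pow(t, -1)))) = Add(6, Mul(Rational(1, 2), Pow(t, -1), Add(Z, Mul(t, Pow(Z, -1))))))
Function('d')(b) = Add(-25, Mul(2, Pow(b, 2))) (Function('d')(b) = Add(Add(Pow(b, 2), Mul(b, b)), Mul(-5, 5)) = Add(Add(Pow(b, 2), Pow(b, 2)), -25) = Add(Mul(2, Pow(b, 2)), -25) = Add(-25, Mul(2, Pow(b, 2))))
Add(Function('p')(-218, 117), Mul(-1, Function('d')(-6))) = Add(Add(6, Mul(Rational(1, 2), Pow(-218, -1)), Mul(Rational(1, 2), -218, Pow(117, -1))), Mul(-1, Add(-25, Mul(2, Pow(-6, 2))))) = Add(Add(6, Mul(Rational(1, 2), Rational(-1, 218)), Mul(Rational(1, 2), -218, Rational(1, 117))), Mul(-1, Add(-25, Mul(2, 36)))) = Add(Add(6, Rational(-1, 436), Rational(-109, 117)), Mul(-1, Add(-25, 72))) = Add(Rational(258431, 51012), Mul(-1, 47)) = Add(Rational(258431, 51012), -47) = Rational(-2139133, 51012)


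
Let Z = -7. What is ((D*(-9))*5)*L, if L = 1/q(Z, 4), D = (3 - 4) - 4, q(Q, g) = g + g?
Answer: 225/8 ≈ 28.125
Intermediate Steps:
q(Q, g) = 2*g
D = -5 (D = -1 - 4 = -5)
L = ⅛ (L = 1/(2*4) = 1/8 = ⅛ ≈ 0.12500)
((D*(-9))*5)*L = (-5*(-9)*5)*(⅛) = (45*5)*(⅛) = 225*(⅛) = 225/8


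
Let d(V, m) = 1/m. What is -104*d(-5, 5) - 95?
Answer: -579/5 ≈ -115.80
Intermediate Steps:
-104*d(-5, 5) - 95 = -104/5 - 95 = -579/5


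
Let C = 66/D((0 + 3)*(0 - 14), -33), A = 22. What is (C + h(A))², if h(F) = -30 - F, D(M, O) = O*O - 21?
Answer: 85470025/31684 ≈ 2697.6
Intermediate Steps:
D(M, O) = -21 + O² (D(M, O) = O² - 21 = -21 + O²)
C = 11/178 (C = 66/(-21 + (-33)²) = 66/(-21 + 1089) = 66/1068 = 66*(1/1068) = 11/178 ≈ 0.061798)
(C + h(A))² = (11/178 + (-30 - 1*22))² = (11/178 + (-30 - 22))² = (11/178 - 52)² = (-9245/178)² = 85470025/31684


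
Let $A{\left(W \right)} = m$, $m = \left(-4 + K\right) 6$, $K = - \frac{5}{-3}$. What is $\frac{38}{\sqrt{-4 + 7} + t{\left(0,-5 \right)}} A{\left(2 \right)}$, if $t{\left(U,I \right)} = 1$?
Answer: $266 - 266 \sqrt{3} \approx -194.73$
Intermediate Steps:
$K = \frac{5}{3}$ ($K = \left(-5\right) \left(- \frac{1}{3}\right) = \frac{5}{3} \approx 1.6667$)
$m = -14$ ($m = \left(-4 + \frac{5}{3}\right) 6 = \left(- \frac{7}{3}\right) 6 = -14$)
$A{\left(W \right)} = -14$
$\frac{38}{\sqrt{-4 + 7} + t{\left(0,-5 \right)}} A{\left(2 \right)} = \frac{38}{\sqrt{-4 + 7} + 1} \left(-14\right) = \frac{38}{\sqrt{3} + 1} \left(-14\right) = \frac{38}{1 + \sqrt{3}} \left(-14\right) = - \frac{532}{1 + \sqrt{3}}$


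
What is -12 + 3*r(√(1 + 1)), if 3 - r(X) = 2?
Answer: -9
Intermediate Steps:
r(X) = 1 (r(X) = 3 - 1*2 = 3 - 2 = 1)
-12 + 3*r(√(1 + 1)) = -12 + 3*1 = -12 + 3 = -9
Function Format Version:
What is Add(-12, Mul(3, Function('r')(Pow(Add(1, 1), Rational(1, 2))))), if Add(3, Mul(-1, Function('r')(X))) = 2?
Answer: -9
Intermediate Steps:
Function('r')(X) = 1 (Function('r')(X) = Add(3, Mul(-1, 2)) = Add(3, -2) = 1)
Add(-12, Mul(3, Function('r')(Pow(Add(1, 1), Rational(1, 2))))) = Add(-12, Mul(3, 1)) = Add(-12, 3) = -9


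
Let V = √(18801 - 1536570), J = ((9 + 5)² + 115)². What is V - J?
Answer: -96721 + 3*I*√168641 ≈ -96721.0 + 1232.0*I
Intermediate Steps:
J = 96721 (J = (14² + 115)² = (196 + 115)² = 311² = 96721)
V = 3*I*√168641 (V = √(-1517769) = 3*I*√168641 ≈ 1232.0*I)
V - J = 3*I*√168641 - 1*96721 = 3*I*√168641 - 96721 = -96721 + 3*I*√168641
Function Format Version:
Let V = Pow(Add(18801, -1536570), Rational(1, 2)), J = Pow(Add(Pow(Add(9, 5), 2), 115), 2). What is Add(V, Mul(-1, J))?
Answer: Add(-96721, Mul(3, I, Pow(168641, Rational(1, 2)))) ≈ Add(-96721., Mul(1232.0, I))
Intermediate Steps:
J = 96721 (J = Pow(Add(Pow(14, 2), 115), 2) = Pow(Add(196, 115), 2) = Pow(311, 2) = 96721)
V = Mul(3, I, Pow(168641, Rational(1, 2))) (V = Pow(-1517769, Rational(1, 2)) = Mul(3, I, Pow(168641, Rational(1, 2))) ≈ Mul(1232.0, I))
Add(V, Mul(-1, J)) = Add(Mul(3, I, Pow(168641, Rational(1, 2))), Mul(-1, 96721)) = Add(Mul(3, I, Pow(168641, Rational(1, 2))), -96721) = Add(-96721, Mul(3, I, Pow(168641, Rational(1, 2))))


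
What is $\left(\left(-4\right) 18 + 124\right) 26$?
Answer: $1352$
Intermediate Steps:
$\left(\left(-4\right) 18 + 124\right) 26 = \left(-72 + 124\right) 26 = 52 \cdot 26 = 1352$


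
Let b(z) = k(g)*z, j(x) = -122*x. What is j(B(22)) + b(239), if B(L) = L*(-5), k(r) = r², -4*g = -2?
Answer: 53919/4 ≈ 13480.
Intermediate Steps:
g = ½ (g = -¼*(-2) = ½ ≈ 0.50000)
B(L) = -5*L
b(z) = z/4 (b(z) = (½)²*z = z/4)
j(B(22)) + b(239) = -(-610)*22 + (¼)*239 = -122*(-110) + 239/4 = 13420 + 239/4 = 53919/4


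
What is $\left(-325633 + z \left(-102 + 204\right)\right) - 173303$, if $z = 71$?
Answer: $-491694$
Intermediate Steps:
$\left(-325633 + z \left(-102 + 204\right)\right) - 173303 = \left(-325633 + 71 \left(-102 + 204\right)\right) - 173303 = \left(-325633 + 71 \cdot 102\right) - 173303 = \left(-325633 + 7242\right) - 173303 = -318391 - 173303 = -491694$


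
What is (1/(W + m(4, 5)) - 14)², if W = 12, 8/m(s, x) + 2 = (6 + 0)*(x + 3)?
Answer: 15186609/78400 ≈ 193.71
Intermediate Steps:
m(s, x) = 8/(16 + 6*x) (m(s, x) = 8/(-2 + (6 + 0)*(x + 3)) = 8/(-2 + 6*(3 + x)) = 8/(-2 + (18 + 6*x)) = 8/(16 + 6*x))
(1/(W + m(4, 5)) - 14)² = (1/(12 + 4/(8 + 3*5)) - 14)² = (1/(12 + 4/(8 + 15)) - 14)² = (1/(12 + 4/23) - 14)² = (1/(280/23) - 14)² = (23/280 - 14)² = (-3897/280)² = 15186609/78400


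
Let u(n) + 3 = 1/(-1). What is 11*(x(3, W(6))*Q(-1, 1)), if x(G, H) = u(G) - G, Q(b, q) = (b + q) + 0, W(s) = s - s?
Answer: 0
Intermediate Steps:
u(n) = -4 (u(n) = -3 + 1/(-1) = -3 - 1 = -4)
W(s) = 0
Q(b, q) = b + q
x(G, H) = -4 - G
11*(x(3, W(6))*Q(-1, 1)) = 11*((-4 - 1*3)*(-1 + 1)) = 11*((-4 - 3)*0) = 11*(-7*0) = 11*0 = 0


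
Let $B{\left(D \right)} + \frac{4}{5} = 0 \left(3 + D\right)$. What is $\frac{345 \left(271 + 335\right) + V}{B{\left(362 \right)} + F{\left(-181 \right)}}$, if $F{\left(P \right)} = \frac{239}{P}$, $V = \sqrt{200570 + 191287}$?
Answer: $- \frac{1873350}{19} - \frac{905 \sqrt{391857}}{1919} \approx -98893.0$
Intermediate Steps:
$B{\left(D \right)} = - \frac{4}{5}$ ($B{\left(D \right)} = - \frac{4}{5} + 0 \left(3 + D\right) = - \frac{4}{5} + 0 = - \frac{4}{5}$)
$V = \sqrt{391857} \approx 625.98$
$\frac{345 \left(271 + 335\right) + V}{B{\left(362 \right)} + F{\left(-181 \right)}} = \frac{345 \left(271 + 335\right) + \sqrt{391857}}{- \frac{4}{5} + \frac{239}{-181}} = \frac{345 \cdot 606 + \sqrt{391857}}{- \frac{4}{5} + 239 \left(- \frac{1}{181}\right)} = \frac{209070 + \sqrt{391857}}{- \frac{4}{5} - \frac{239}{181}} = \frac{209070 + \sqrt{391857}}{- \frac{1919}{905}} = \left(209070 + \sqrt{391857}\right) \left(- \frac{905}{1919}\right) = - \frac{1873350}{19} - \frac{905 \sqrt{391857}}{1919}$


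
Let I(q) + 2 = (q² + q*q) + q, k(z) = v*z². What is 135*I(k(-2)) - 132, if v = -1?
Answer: 3378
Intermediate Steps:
k(z) = -z²
I(q) = -2 + q + 2*q² (I(q) = -2 + ((q² + q*q) + q) = -2 + ((q² + q²) + q) = -2 + (2*q² + q) = -2 + (q + 2*q²) = -2 + q + 2*q²)
135*I(k(-2)) - 132 = 135*(-2 - 1*(-2)² + 2*(-1*(-2)²)²) - 132 = 135*(-2 - 1*4 + 2*(-1*4)²) - 132 = 135*(-2 - 4 + 2*(-4)²) - 132 = 135*(-2 - 4 + 2*16) - 132 = 135*(-2 - 4 + 32) - 132 = 135*26 - 132 = 3510 - 132 = 3378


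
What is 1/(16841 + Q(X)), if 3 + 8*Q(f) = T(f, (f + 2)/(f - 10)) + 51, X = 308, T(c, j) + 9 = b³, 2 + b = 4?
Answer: 8/134775 ≈ 5.9358e-5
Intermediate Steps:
b = 2 (b = -2 + 4 = 2)
T(c, j) = -1 (T(c, j) = -9 + 2³ = -9 + 8 = -1)
Q(f) = 47/8 (Q(f) = -3/8 + (-1 + 51)/8 = -3/8 + (⅛)*50 = -3/8 + 25/4 = 47/8)
1/(16841 + Q(X)) = 1/(16841 + 47/8) = 1/(134775/8) = 8/134775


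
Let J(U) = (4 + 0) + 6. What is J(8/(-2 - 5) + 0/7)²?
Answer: 100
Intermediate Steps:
J(U) = 10 (J(U) = 4 + 6 = 10)
J(8/(-2 - 5) + 0/7)² = 10² = 100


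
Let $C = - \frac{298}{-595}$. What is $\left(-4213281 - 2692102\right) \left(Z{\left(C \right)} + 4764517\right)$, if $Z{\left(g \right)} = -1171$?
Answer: $-32892728491518$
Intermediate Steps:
$C = \frac{298}{595}$ ($C = \left(-298\right) \left(- \frac{1}{595}\right) = \frac{298}{595} \approx 0.50084$)
$\left(-4213281 - 2692102\right) \left(Z{\left(C \right)} + 4764517\right) = \left(-4213281 - 2692102\right) \left(-1171 + 4764517\right) = \left(-6905383\right) 4763346 = -32892728491518$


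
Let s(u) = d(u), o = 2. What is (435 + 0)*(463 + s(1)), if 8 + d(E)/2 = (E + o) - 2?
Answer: 195315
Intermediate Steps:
d(E) = -16 + 2*E (d(E) = -16 + 2*((E + 2) - 2) = -16 + 2*((2 + E) - 2) = -16 + 2*E)
s(u) = -16 + 2*u
(435 + 0)*(463 + s(1)) = (435 + 0)*(463 + (-16 + 2*1)) = 435*(463 + (-16 + 2)) = 435*(463 - 14) = 435*449 = 195315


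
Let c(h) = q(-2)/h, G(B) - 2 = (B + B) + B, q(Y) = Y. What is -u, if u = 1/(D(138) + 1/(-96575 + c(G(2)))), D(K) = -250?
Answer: 386301/96575254 ≈ 0.0040000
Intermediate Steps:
G(B) = 2 + 3*B (G(B) = 2 + ((B + B) + B) = 2 + (2*B + B) = 2 + 3*B)
c(h) = -2/h
u = -386301/96575254 (u = 1/(-250 + 1/(-96575 - 2/(2 + 3*2))) = 1/(-250 + 1/(-96575 - 2/(2 + 6))) = 1/(-250 + 1/(-96575 - 2/8)) = 1/(-250 + 1/(-96575 - 2*1/8)) = 1/(-250 + 1/(-96575 - 1/4)) = 1/(-250 + 1/(-386301/4)) = 1/(-250 - 4/386301) = 1/(-96575254/386301) = -386301/96575254 ≈ -0.0040000)
-u = -1*(-386301/96575254) = 386301/96575254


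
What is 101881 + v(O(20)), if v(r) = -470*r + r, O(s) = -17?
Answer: 109854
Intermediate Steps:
v(r) = -469*r
101881 + v(O(20)) = 101881 - 469*(-17) = 101881 + 7973 = 109854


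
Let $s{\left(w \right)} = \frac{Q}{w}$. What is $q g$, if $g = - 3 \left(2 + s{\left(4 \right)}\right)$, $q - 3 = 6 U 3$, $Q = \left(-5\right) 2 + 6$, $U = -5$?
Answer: $261$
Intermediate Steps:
$Q = -4$ ($Q = -10 + 6 = -4$)
$s{\left(w \right)} = - \frac{4}{w}$
$q = -87$ ($q = 3 + 6 \left(-5\right) 3 = 3 - 90 = -87$)
$g = -3$ ($g = - 3 \left(2 - \frac{4}{4}\right) = - 3 \left(2 - 1\right) = \left(-3\right) 1 = -3$)
$q g = \left(-87\right) \left(-3\right) = 261$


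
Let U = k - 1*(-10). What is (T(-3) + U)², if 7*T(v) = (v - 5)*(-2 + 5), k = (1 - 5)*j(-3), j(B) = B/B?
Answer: 324/49 ≈ 6.6122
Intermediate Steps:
j(B) = 1
k = -4 (k = (1 - 5)*1 = -4*1 = -4)
T(v) = -15/7 + 3*v/7 (T(v) = ((v - 5)*(-2 + 5))/7 = ((-5 + v)*3)/7 = (-15 + 3*v)/7 = -15/7 + 3*v/7)
U = 6 (U = -4 - 1*(-10) = -4 + 10 = 6)
(T(-3) + U)² = ((-15/7 + (3/7)*(-3)) + 6)² = ((-15/7 - 9/7) + 6)² = (-24/7 + 6)² = (18/7)² = 324/49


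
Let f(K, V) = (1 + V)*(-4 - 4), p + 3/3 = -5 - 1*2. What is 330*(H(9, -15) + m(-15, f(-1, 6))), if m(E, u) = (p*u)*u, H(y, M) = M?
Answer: -8283990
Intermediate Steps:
p = -8 (p = -1 + (-5 - 1*2) = -1 + (-5 - 2) = -1 - 7 = -8)
f(K, V) = -8 - 8*V (f(K, V) = (1 + V)*(-8) = -8 - 8*V)
m(E, u) = -8*u² (m(E, u) = (-8*u)*u = -8*u²)
330*(H(9, -15) + m(-15, f(-1, 6))) = 330*(-15 - 8*(-8 - 8*6)²) = 330*(-15 - 8*(-8 - 48)²) = 330*(-15 - 8*(-56)²) = 330*(-15 - 8*3136) = 330*(-15 - 25088) = 330*(-25103) = -8283990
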